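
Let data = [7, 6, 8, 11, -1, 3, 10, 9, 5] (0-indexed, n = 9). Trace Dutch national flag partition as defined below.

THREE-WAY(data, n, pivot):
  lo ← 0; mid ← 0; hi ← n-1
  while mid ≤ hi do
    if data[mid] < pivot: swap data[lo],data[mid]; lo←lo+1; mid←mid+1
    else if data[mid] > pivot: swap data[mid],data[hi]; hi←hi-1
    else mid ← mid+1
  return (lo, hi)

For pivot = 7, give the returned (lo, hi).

lo=0 mid=0 hi=8
7=7: mid=1
6<7: swap(0,1), lo=1 mid=2 ⇒ [6, 7, 8, 11, -1, 3, 10, 9, 5]
8>7: swap(2,8), hi=7 ⇒ [6, 7, 5, 11, -1, 3, 10, 9, 8]
5<7: swap(1,2), lo=2 mid=3 ⇒ [6, 5, 7, 11, -1, 3, 10, 9, 8]
11>7: swap(3,7), hi=6 ⇒ [6, 5, 7, 9, -1, 3, 10, 11, 8]
9>7: swap(3,6), hi=5 ⇒ [6, 5, 7, 10, -1, 3, 9, 11, 8]
10>7: swap(3,5), hi=4 ⇒ [6, 5, 7, 3, -1, 10, 9, 11, 8]
3<7: swap(2,3), lo=3 mid=4 ⇒ [6, 5, 3, 7, -1, 10, 9, 11, 8]
-1<7: swap(3,4), lo=4 mid=5 ⇒ [6, 5, 3, -1, 7, 10, 9, 11, 8]
done. lo=4 hi=4; data=[6, 5, 3, -1, 7, 10, 9, 11, 8]

(4, 4)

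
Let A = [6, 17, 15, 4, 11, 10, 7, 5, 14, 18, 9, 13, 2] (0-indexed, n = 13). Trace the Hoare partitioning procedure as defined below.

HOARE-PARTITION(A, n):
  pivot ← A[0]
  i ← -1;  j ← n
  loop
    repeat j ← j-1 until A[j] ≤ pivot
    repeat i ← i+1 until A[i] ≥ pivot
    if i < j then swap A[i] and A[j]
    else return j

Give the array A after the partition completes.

[2, 5, 4, 15, 11, 10, 7, 17, 14, 18, 9, 13, 6]

pivot=6
j stops at 12 (2), i stops at 0 (6); swap ⇒ [2, 17, 15, 4, 11, 10, 7, 5, 14, 18, 9, 13, 6]
j stops at 7 (5), i stops at 1 (17); swap ⇒ [2, 5, 15, 4, 11, 10, 7, 17, 14, 18, 9, 13, 6]
j stops at 3 (4), i stops at 2 (15); swap ⇒ [2, 5, 4, 15, 11, 10, 7, 17, 14, 18, 9, 13, 6]
j stops at 2, i stops at 3; i≥j ⇒ return 2. A=[2, 5, 4, 15, 11, 10, 7, 17, 14, 18, 9, 13, 6]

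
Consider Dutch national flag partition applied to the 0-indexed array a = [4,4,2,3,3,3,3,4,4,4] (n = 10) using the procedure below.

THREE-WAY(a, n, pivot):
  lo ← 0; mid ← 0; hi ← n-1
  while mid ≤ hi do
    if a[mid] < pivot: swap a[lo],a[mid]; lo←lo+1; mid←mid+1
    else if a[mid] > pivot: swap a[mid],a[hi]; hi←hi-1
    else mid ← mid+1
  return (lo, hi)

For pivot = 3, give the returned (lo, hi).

pivot = 3; lo=0, mid=0, hi=9
a[mid]=4>3: swap a[0],a[9]; hi=8 → [4,4,2,3,3,3,3,4,4,4]
a[mid]=4>3: swap a[0],a[8]; hi=7 → [4,4,2,3,3,3,3,4,4,4]
a[mid]=4>3: swap a[0],a[7]; hi=6 → [4,4,2,3,3,3,3,4,4,4]
a[mid]=4>3: swap a[0],a[6]; hi=5 → [3,4,2,3,3,3,4,4,4,4]
a[mid]=3=3: mid=1
a[mid]=4>3: swap a[1],a[5]; hi=4 → [3,3,2,3,3,4,4,4,4,4]
a[mid]=3=3: mid=2
a[mid]=2<3: swap a[0],a[2]; lo=1,mid=3 → [2,3,3,3,3,4,4,4,4,4]
a[mid]=3=3: mid=4
a[mid]=3=3: mid=5
end: lo=1, hi=4; a = [2,3,3,3,3,4,4,4,4,4]

(1, 4)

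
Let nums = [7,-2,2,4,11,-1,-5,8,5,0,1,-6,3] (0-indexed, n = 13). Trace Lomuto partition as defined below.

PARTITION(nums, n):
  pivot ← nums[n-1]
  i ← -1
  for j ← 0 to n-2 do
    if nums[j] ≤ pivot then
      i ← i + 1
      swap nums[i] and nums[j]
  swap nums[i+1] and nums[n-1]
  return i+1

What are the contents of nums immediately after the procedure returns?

pivot=3, i=-1
j=0: 7>3, skip
j=1: -2≤3, i=0, swap(0,1) ⇒ [-2,7,2,4,11,-1,-5,8,5,0,1,-6,3]
j=2: 2≤3, i=1, swap(1,2) ⇒ [-2,2,7,4,11,-1,-5,8,5,0,1,-6,3]
j=3: 4>3, skip
j=4: 11>3, skip
j=5: -1≤3, i=2, swap(2,5) ⇒ [-2,2,-1,4,11,7,-5,8,5,0,1,-6,3]
j=6: -5≤3, i=3, swap(3,6) ⇒ [-2,2,-1,-5,11,7,4,8,5,0,1,-6,3]
j=7: 8>3, skip
j=8: 5>3, skip
j=9: 0≤3, i=4, swap(4,9) ⇒ [-2,2,-1,-5,0,7,4,8,5,11,1,-6,3]
j=10: 1≤3, i=5, swap(5,10) ⇒ [-2,2,-1,-5,0,1,4,8,5,11,7,-6,3]
j=11: -6≤3, i=6, swap(6,11) ⇒ [-2,2,-1,-5,0,1,-6,8,5,11,7,4,3]
swap(7,12) ⇒ [-2,2,-1,-5,0,1,-6,3,5,11,7,4,8]; return 7

[-2,2,-1,-5,0,1,-6,3,5,11,7,4,8]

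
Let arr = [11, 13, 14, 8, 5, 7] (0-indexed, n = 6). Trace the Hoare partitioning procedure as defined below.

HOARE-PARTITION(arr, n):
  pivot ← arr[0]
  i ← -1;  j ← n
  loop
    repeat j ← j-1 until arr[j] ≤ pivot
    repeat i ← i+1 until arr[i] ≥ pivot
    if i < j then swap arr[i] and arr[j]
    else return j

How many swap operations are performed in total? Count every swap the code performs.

3

pivot=11
j stops at 5 (7), i stops at 0 (11); swap ⇒ [7, 13, 14, 8, 5, 11]
j stops at 4 (5), i stops at 1 (13); swap ⇒ [7, 5, 14, 8, 13, 11]
j stops at 3 (8), i stops at 2 (14); swap ⇒ [7, 5, 8, 14, 13, 11]
j stops at 2, i stops at 3; i≥j ⇒ return 2. arr=[7, 5, 8, 14, 13, 11]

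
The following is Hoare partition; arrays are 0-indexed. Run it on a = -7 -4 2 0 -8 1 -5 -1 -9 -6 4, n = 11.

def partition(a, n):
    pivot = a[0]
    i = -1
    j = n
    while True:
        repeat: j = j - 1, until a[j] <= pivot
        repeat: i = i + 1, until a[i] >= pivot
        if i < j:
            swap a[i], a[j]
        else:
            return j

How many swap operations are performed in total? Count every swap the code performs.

pivot=-7
j stops at 8 (-9), i stops at 0 (-7); swap ⇒ -9 -4 2 0 -8 1 -5 -1 -7 -6 4
j stops at 4 (-8), i stops at 1 (-4); swap ⇒ -9 -8 2 0 -4 1 -5 -1 -7 -6 4
j stops at 1, i stops at 2; i≥j ⇒ return 1. a=-9 -8 2 0 -4 1 -5 -1 -7 -6 4

2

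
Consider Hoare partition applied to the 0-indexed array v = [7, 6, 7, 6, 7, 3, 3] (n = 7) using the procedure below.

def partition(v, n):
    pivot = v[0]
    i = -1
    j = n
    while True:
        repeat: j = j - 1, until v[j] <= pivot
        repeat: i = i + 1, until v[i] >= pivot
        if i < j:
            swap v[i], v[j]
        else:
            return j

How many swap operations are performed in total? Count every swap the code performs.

2

pivot = v[0] = 7; i = -1, j = 7
j→6 (v[6]=3≤7), i→0 (v[0]=7≥7); i<j, swap → [3, 6, 7, 6, 7, 3, 7]
j→5 (v[5]=3≤7), i→2 (v[2]=7≥7); i<j, swap → [3, 6, 3, 6, 7, 7, 7]
j→4, i→4; i≥j, return j=4. v = [3, 6, 3, 6, 7, 7, 7]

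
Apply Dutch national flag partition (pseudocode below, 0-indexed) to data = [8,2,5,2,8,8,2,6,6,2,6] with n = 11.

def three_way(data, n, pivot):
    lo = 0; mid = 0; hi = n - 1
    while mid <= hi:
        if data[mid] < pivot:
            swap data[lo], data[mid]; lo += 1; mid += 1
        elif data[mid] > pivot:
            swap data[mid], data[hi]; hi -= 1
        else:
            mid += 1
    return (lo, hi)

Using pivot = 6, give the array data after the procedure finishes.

[2,5,2,2,2,6,6,6,8,8,8]

pivot = 6; lo=0, mid=0, hi=10
data[mid]=8>6: swap data[0],data[10]; hi=9 → [6,2,5,2,8,8,2,6,6,2,8]
data[mid]=6=6: mid=1
data[mid]=2<6: swap data[0],data[1]; lo=1,mid=2 → [2,6,5,2,8,8,2,6,6,2,8]
data[mid]=5<6: swap data[1],data[2]; lo=2,mid=3 → [2,5,6,2,8,8,2,6,6,2,8]
data[mid]=2<6: swap data[2],data[3]; lo=3,mid=4 → [2,5,2,6,8,8,2,6,6,2,8]
data[mid]=8>6: swap data[4],data[9]; hi=8 → [2,5,2,6,2,8,2,6,6,8,8]
data[mid]=2<6: swap data[3],data[4]; lo=4,mid=5 → [2,5,2,2,6,8,2,6,6,8,8]
data[mid]=8>6: swap data[5],data[8]; hi=7 → [2,5,2,2,6,6,2,6,8,8,8]
data[mid]=6=6: mid=6
data[mid]=2<6: swap data[4],data[6]; lo=5,mid=7 → [2,5,2,2,2,6,6,6,8,8,8]
data[mid]=6=6: mid=8
end: lo=5, hi=7; data = [2,5,2,2,2,6,6,6,8,8,8]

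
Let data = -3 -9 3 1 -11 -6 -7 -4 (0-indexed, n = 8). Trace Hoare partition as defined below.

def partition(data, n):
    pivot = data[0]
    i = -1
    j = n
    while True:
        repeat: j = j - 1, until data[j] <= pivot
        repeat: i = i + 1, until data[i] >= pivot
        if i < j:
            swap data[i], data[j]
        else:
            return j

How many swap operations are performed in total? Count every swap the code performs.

3

pivot = data[0] = -3; i = -1, j = 8
j→7 (data[7]=-4≤-3), i→0 (data[0]=-3≥-3); i<j, swap → -4 -9 3 1 -11 -6 -7 -3
j→6 (data[6]=-7≤-3), i→2 (data[2]=3≥-3); i<j, swap → -4 -9 -7 1 -11 -6 3 -3
j→5 (data[5]=-6≤-3), i→3 (data[3]=1≥-3); i<j, swap → -4 -9 -7 -6 -11 1 3 -3
j→4, i→5; i≥j, return j=4. data = -4 -9 -7 -6 -11 1 3 -3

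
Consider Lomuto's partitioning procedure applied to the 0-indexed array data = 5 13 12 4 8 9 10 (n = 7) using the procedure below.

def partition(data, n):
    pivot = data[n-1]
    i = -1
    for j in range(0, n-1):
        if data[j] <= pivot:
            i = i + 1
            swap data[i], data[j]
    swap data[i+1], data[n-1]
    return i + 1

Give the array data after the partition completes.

5 4 8 9 10 13 12

pivot = data[6] = 10; i = -1
j=0: data[0]=5 ≤ 10 → i=0, swap data[0],data[0] (no change) → 5 13 12 4 8 9 10
j=1: data[1]=13 > 10 → no swap
j=2: data[2]=12 > 10 → no swap
j=3: data[3]=4 ≤ 10 → i=1, swap data[1],data[3] → 5 4 12 13 8 9 10
j=4: data[4]=8 ≤ 10 → i=2, swap data[2],data[4] → 5 4 8 13 12 9 10
j=5: data[5]=9 ≤ 10 → i=3, swap data[3],data[5] → 5 4 8 9 12 13 10
final swap data[4],data[6] → 5 4 8 9 10 13 12; return 4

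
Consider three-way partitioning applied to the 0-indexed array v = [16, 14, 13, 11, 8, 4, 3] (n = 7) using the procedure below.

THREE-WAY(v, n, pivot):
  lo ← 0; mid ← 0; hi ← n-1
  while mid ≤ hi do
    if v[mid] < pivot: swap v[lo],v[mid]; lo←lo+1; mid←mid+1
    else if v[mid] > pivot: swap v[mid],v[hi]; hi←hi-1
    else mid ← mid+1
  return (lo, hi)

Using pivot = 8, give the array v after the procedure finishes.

lo=0 mid=0 hi=6
16>8: swap(0,6), hi=5 ⇒ [3, 14, 13, 11, 8, 4, 16]
3<8: swap(0,0), lo=1 mid=1 ⇒ [3, 14, 13, 11, 8, 4, 16]
14>8: swap(1,5), hi=4 ⇒ [3, 4, 13, 11, 8, 14, 16]
4<8: swap(1,1), lo=2 mid=2 ⇒ [3, 4, 13, 11, 8, 14, 16]
13>8: swap(2,4), hi=3 ⇒ [3, 4, 8, 11, 13, 14, 16]
8=8: mid=3
11>8: swap(3,3), hi=2 ⇒ [3, 4, 8, 11, 13, 14, 16]
done. lo=2 hi=2; v=[3, 4, 8, 11, 13, 14, 16]

[3, 4, 8, 11, 13, 14, 16]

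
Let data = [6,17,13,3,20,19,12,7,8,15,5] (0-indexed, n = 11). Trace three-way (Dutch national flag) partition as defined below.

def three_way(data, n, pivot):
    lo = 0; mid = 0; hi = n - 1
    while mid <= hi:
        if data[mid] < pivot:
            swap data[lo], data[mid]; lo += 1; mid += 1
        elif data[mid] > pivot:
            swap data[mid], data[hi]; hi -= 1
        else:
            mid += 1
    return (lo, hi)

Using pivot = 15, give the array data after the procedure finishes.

pivot = 15; lo=0, mid=0, hi=10
data[mid]=6<15: swap data[0],data[0]; lo=1,mid=1 → [6,17,13,3,20,19,12,7,8,15,5]
data[mid]=17>15: swap data[1],data[10]; hi=9 → [6,5,13,3,20,19,12,7,8,15,17]
data[mid]=5<15: swap data[1],data[1]; lo=2,mid=2 → [6,5,13,3,20,19,12,7,8,15,17]
data[mid]=13<15: swap data[2],data[2]; lo=3,mid=3 → [6,5,13,3,20,19,12,7,8,15,17]
data[mid]=3<15: swap data[3],data[3]; lo=4,mid=4 → [6,5,13,3,20,19,12,7,8,15,17]
data[mid]=20>15: swap data[4],data[9]; hi=8 → [6,5,13,3,15,19,12,7,8,20,17]
data[mid]=15=15: mid=5
data[mid]=19>15: swap data[5],data[8]; hi=7 → [6,5,13,3,15,8,12,7,19,20,17]
data[mid]=8<15: swap data[4],data[5]; lo=5,mid=6 → [6,5,13,3,8,15,12,7,19,20,17]
data[mid]=12<15: swap data[5],data[6]; lo=6,mid=7 → [6,5,13,3,8,12,15,7,19,20,17]
data[mid]=7<15: swap data[6],data[7]; lo=7,mid=8 → [6,5,13,3,8,12,7,15,19,20,17]
end: lo=7, hi=7; data = [6,5,13,3,8,12,7,15,19,20,17]

[6,5,13,3,8,12,7,15,19,20,17]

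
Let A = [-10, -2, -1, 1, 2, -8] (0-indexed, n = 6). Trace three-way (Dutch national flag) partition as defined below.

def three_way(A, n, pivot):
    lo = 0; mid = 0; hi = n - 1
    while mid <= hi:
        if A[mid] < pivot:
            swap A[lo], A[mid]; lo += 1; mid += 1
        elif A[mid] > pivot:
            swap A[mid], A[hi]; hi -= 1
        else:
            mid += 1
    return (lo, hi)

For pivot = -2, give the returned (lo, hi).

lo=0 mid=0 hi=5
-10<-2: swap(0,0), lo=1 mid=1 ⇒ [-10, -2, -1, 1, 2, -8]
-2=-2: mid=2
-1>-2: swap(2,5), hi=4 ⇒ [-10, -2, -8, 1, 2, -1]
-8<-2: swap(1,2), lo=2 mid=3 ⇒ [-10, -8, -2, 1, 2, -1]
1>-2: swap(3,4), hi=3 ⇒ [-10, -8, -2, 2, 1, -1]
2>-2: swap(3,3), hi=2 ⇒ [-10, -8, -2, 2, 1, -1]
done. lo=2 hi=2; A=[-10, -8, -2, 2, 1, -1]

(2, 2)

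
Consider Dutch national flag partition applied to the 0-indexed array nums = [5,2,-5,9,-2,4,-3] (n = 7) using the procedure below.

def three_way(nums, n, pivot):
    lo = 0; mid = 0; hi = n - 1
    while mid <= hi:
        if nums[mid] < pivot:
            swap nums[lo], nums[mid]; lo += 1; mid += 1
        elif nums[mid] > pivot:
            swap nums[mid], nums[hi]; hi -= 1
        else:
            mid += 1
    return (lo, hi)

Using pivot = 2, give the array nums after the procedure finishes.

pivot = 2; lo=0, mid=0, hi=6
nums[mid]=5>2: swap nums[0],nums[6]; hi=5 → [-3,2,-5,9,-2,4,5]
nums[mid]=-3<2: swap nums[0],nums[0]; lo=1,mid=1 → [-3,2,-5,9,-2,4,5]
nums[mid]=2=2: mid=2
nums[mid]=-5<2: swap nums[1],nums[2]; lo=2,mid=3 → [-3,-5,2,9,-2,4,5]
nums[mid]=9>2: swap nums[3],nums[5]; hi=4 → [-3,-5,2,4,-2,9,5]
nums[mid]=4>2: swap nums[3],nums[4]; hi=3 → [-3,-5,2,-2,4,9,5]
nums[mid]=-2<2: swap nums[2],nums[3]; lo=3,mid=4 → [-3,-5,-2,2,4,9,5]
end: lo=3, hi=3; nums = [-3,-5,-2,2,4,9,5]

[-3,-5,-2,2,4,9,5]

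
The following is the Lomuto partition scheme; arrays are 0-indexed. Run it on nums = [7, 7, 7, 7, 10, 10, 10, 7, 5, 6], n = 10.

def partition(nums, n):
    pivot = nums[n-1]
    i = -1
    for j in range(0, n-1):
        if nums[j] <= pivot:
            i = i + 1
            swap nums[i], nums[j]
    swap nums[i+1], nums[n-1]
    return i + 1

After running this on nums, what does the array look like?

[5, 6, 7, 7, 10, 10, 10, 7, 7, 7]

pivot = nums[9] = 6; i = -1
j=0: nums[0]=7 > 6 → no swap
j=1: nums[1]=7 > 6 → no swap
j=2: nums[2]=7 > 6 → no swap
j=3: nums[3]=7 > 6 → no swap
j=4: nums[4]=10 > 6 → no swap
j=5: nums[5]=10 > 6 → no swap
j=6: nums[6]=10 > 6 → no swap
j=7: nums[7]=7 > 6 → no swap
j=8: nums[8]=5 ≤ 6 → i=0, swap nums[0],nums[8] → [5, 7, 7, 7, 10, 10, 10, 7, 7, 6]
final swap nums[1],nums[9] → [5, 6, 7, 7, 10, 10, 10, 7, 7, 7]; return 1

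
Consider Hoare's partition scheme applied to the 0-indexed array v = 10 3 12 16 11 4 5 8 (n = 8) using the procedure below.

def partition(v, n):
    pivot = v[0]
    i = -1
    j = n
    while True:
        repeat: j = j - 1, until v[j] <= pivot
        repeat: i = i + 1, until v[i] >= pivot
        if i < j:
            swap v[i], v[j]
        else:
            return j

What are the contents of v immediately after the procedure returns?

8 3 5 4 11 16 12 10

pivot=10
j stops at 7 (8), i stops at 0 (10); swap ⇒ 8 3 12 16 11 4 5 10
j stops at 6 (5), i stops at 2 (12); swap ⇒ 8 3 5 16 11 4 12 10
j stops at 5 (4), i stops at 3 (16); swap ⇒ 8 3 5 4 11 16 12 10
j stops at 3, i stops at 4; i≥j ⇒ return 3. v=8 3 5 4 11 16 12 10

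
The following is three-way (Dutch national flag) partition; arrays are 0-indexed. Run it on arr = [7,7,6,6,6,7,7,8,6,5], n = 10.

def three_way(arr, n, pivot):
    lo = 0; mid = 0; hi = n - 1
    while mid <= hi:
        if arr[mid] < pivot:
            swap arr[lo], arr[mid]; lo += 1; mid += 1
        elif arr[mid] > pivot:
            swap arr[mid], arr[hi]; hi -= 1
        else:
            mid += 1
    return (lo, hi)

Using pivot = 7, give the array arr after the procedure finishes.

pivot = 7; lo=0, mid=0, hi=9
arr[mid]=7=7: mid=1
arr[mid]=7=7: mid=2
arr[mid]=6<7: swap arr[0],arr[2]; lo=1,mid=3 → [6,7,7,6,6,7,7,8,6,5]
arr[mid]=6<7: swap arr[1],arr[3]; lo=2,mid=4 → [6,6,7,7,6,7,7,8,6,5]
arr[mid]=6<7: swap arr[2],arr[4]; lo=3,mid=5 → [6,6,6,7,7,7,7,8,6,5]
arr[mid]=7=7: mid=6
arr[mid]=7=7: mid=7
arr[mid]=8>7: swap arr[7],arr[9]; hi=8 → [6,6,6,7,7,7,7,5,6,8]
arr[mid]=5<7: swap arr[3],arr[7]; lo=4,mid=8 → [6,6,6,5,7,7,7,7,6,8]
arr[mid]=6<7: swap arr[4],arr[8]; lo=5,mid=9 → [6,6,6,5,6,7,7,7,7,8]
end: lo=5, hi=8; arr = [6,6,6,5,6,7,7,7,7,8]

[6,6,6,5,6,7,7,7,7,8]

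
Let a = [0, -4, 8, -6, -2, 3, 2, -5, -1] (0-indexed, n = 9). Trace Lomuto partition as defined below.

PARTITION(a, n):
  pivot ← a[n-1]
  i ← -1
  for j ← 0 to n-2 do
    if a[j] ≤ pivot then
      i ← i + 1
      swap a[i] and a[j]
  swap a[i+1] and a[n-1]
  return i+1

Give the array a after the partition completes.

pivot=-1, i=-1
j=0: 0>-1, skip
j=1: -4≤-1, i=0, swap(0,1) ⇒ [-4, 0, 8, -6, -2, 3, 2, -5, -1]
j=2: 8>-1, skip
j=3: -6≤-1, i=1, swap(1,3) ⇒ [-4, -6, 8, 0, -2, 3, 2, -5, -1]
j=4: -2≤-1, i=2, swap(2,4) ⇒ [-4, -6, -2, 0, 8, 3, 2, -5, -1]
j=5: 3>-1, skip
j=6: 2>-1, skip
j=7: -5≤-1, i=3, swap(3,7) ⇒ [-4, -6, -2, -5, 8, 3, 2, 0, -1]
swap(4,8) ⇒ [-4, -6, -2, -5, -1, 3, 2, 0, 8]; return 4

[-4, -6, -2, -5, -1, 3, 2, 0, 8]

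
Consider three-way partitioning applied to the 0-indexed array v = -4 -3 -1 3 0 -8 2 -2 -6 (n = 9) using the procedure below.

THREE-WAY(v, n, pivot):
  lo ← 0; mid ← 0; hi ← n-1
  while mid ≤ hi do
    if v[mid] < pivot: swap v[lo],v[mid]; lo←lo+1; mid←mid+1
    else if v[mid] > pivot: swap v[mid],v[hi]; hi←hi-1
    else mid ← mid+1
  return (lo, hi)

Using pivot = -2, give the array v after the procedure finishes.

-4 -3 -6 -8 -2 2 0 3 -1

lo=0 mid=0 hi=8
-4<-2: swap(0,0), lo=1 mid=1 ⇒ -4 -3 -1 3 0 -8 2 -2 -6
-3<-2: swap(1,1), lo=2 mid=2 ⇒ -4 -3 -1 3 0 -8 2 -2 -6
-1>-2: swap(2,8), hi=7 ⇒ -4 -3 -6 3 0 -8 2 -2 -1
-6<-2: swap(2,2), lo=3 mid=3 ⇒ -4 -3 -6 3 0 -8 2 -2 -1
3>-2: swap(3,7), hi=6 ⇒ -4 -3 -6 -2 0 -8 2 3 -1
-2=-2: mid=4
0>-2: swap(4,6), hi=5 ⇒ -4 -3 -6 -2 2 -8 0 3 -1
2>-2: swap(4,5), hi=4 ⇒ -4 -3 -6 -2 -8 2 0 3 -1
-8<-2: swap(3,4), lo=4 mid=5 ⇒ -4 -3 -6 -8 -2 2 0 3 -1
done. lo=4 hi=4; v=-4 -3 -6 -8 -2 2 0 3 -1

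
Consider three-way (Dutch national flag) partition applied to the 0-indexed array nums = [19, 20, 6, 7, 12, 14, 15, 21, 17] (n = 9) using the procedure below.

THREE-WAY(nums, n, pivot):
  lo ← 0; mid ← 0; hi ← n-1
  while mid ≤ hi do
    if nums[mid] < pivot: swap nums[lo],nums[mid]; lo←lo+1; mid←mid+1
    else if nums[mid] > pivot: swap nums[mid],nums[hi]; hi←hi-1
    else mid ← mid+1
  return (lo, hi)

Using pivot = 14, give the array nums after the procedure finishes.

[12, 6, 7, 14, 20, 15, 21, 17, 19]

pivot = 14; lo=0, mid=0, hi=8
nums[mid]=19>14: swap nums[0],nums[8]; hi=7 → [17, 20, 6, 7, 12, 14, 15, 21, 19]
nums[mid]=17>14: swap nums[0],nums[7]; hi=6 → [21, 20, 6, 7, 12, 14, 15, 17, 19]
nums[mid]=21>14: swap nums[0],nums[6]; hi=5 → [15, 20, 6, 7, 12, 14, 21, 17, 19]
nums[mid]=15>14: swap nums[0],nums[5]; hi=4 → [14, 20, 6, 7, 12, 15, 21, 17, 19]
nums[mid]=14=14: mid=1
nums[mid]=20>14: swap nums[1],nums[4]; hi=3 → [14, 12, 6, 7, 20, 15, 21, 17, 19]
nums[mid]=12<14: swap nums[0],nums[1]; lo=1,mid=2 → [12, 14, 6, 7, 20, 15, 21, 17, 19]
nums[mid]=6<14: swap nums[1],nums[2]; lo=2,mid=3 → [12, 6, 14, 7, 20, 15, 21, 17, 19]
nums[mid]=7<14: swap nums[2],nums[3]; lo=3,mid=4 → [12, 6, 7, 14, 20, 15, 21, 17, 19]
end: lo=3, hi=3; nums = [12, 6, 7, 14, 20, 15, 21, 17, 19]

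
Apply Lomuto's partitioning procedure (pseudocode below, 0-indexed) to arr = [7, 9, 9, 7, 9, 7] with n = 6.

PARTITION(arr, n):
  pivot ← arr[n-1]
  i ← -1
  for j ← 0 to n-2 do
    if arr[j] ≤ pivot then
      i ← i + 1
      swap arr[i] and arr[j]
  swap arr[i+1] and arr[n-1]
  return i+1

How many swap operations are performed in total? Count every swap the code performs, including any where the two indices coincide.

pivot=7, i=-1
j=0: 7≤7, i=0, swap(0,0) ⇒ [7, 9, 9, 7, 9, 7]
j=1: 9>7, skip
j=2: 9>7, skip
j=3: 7≤7, i=1, swap(1,3) ⇒ [7, 7, 9, 9, 9, 7]
j=4: 9>7, skip
swap(2,5) ⇒ [7, 7, 7, 9, 9, 9]; return 2

3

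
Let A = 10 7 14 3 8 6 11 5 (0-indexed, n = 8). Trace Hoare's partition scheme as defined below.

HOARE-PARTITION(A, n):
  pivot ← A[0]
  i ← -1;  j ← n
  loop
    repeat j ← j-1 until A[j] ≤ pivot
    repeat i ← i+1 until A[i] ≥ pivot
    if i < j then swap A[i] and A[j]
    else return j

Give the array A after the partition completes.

5 7 6 3 8 14 11 10

pivot = A[0] = 10; i = -1, j = 8
j→7 (A[7]=5≤10), i→0 (A[0]=10≥10); i<j, swap → 5 7 14 3 8 6 11 10
j→5 (A[5]=6≤10), i→2 (A[2]=14≥10); i<j, swap → 5 7 6 3 8 14 11 10
j→4, i→5; i≥j, return j=4. A = 5 7 6 3 8 14 11 10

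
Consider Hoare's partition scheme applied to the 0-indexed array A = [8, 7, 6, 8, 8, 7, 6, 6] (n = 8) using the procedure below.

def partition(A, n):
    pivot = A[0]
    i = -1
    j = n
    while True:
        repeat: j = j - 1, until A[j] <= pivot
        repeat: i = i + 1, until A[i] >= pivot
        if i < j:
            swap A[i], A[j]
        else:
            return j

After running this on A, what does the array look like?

[6, 7, 6, 6, 7, 8, 8, 8]

pivot = A[0] = 8; i = -1, j = 8
j→7 (A[7]=6≤8), i→0 (A[0]=8≥8); i<j, swap → [6, 7, 6, 8, 8, 7, 6, 8]
j→6 (A[6]=6≤8), i→3 (A[3]=8≥8); i<j, swap → [6, 7, 6, 6, 8, 7, 8, 8]
j→5 (A[5]=7≤8), i→4 (A[4]=8≥8); i<j, swap → [6, 7, 6, 6, 7, 8, 8, 8]
j→4, i→5; i≥j, return j=4. A = [6, 7, 6, 6, 7, 8, 8, 8]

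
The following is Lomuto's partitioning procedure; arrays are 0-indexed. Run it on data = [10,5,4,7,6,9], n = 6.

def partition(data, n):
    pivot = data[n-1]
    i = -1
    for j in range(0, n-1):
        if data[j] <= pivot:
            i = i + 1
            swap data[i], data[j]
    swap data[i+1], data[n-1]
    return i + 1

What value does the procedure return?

pivot = data[5] = 9; i = -1
j=0: data[0]=10 > 9 → no swap
j=1: data[1]=5 ≤ 9 → i=0, swap data[0],data[1] → [5,10,4,7,6,9]
j=2: data[2]=4 ≤ 9 → i=1, swap data[1],data[2] → [5,4,10,7,6,9]
j=3: data[3]=7 ≤ 9 → i=2, swap data[2],data[3] → [5,4,7,10,6,9]
j=4: data[4]=6 ≤ 9 → i=3, swap data[3],data[4] → [5,4,7,6,10,9]
final swap data[4],data[5] → [5,4,7,6,9,10]; return 4

4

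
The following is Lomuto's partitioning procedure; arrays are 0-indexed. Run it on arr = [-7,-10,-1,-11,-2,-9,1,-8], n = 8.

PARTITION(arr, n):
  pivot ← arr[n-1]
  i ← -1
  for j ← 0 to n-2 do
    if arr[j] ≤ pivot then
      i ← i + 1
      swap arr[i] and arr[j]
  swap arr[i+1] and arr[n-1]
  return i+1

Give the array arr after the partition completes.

[-10,-11,-9,-8,-2,-1,1,-7]

pivot=-8, i=-1
j=0: -7>-8, skip
j=1: -10≤-8, i=0, swap(0,1) ⇒ [-10,-7,-1,-11,-2,-9,1,-8]
j=2: -1>-8, skip
j=3: -11≤-8, i=1, swap(1,3) ⇒ [-10,-11,-1,-7,-2,-9,1,-8]
j=4: -2>-8, skip
j=5: -9≤-8, i=2, swap(2,5) ⇒ [-10,-11,-9,-7,-2,-1,1,-8]
j=6: 1>-8, skip
swap(3,7) ⇒ [-10,-11,-9,-8,-2,-1,1,-7]; return 3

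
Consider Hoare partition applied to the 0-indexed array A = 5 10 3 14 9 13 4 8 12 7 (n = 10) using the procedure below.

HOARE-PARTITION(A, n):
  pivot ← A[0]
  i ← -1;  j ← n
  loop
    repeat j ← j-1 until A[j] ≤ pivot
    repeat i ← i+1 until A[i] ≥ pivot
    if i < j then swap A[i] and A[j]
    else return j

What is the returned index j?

1

pivot=5
j stops at 6 (4), i stops at 0 (5); swap ⇒ 4 10 3 14 9 13 5 8 12 7
j stops at 2 (3), i stops at 1 (10); swap ⇒ 4 3 10 14 9 13 5 8 12 7
j stops at 1, i stops at 2; i≥j ⇒ return 1. A=4 3 10 14 9 13 5 8 12 7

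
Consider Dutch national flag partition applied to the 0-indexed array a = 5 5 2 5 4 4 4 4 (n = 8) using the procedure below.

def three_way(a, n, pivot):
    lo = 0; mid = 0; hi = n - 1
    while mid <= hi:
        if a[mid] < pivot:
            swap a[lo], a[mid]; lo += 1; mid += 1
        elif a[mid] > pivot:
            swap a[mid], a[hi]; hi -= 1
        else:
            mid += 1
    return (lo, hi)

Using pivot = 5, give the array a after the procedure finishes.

2 4 4 4 4 5 5 5

lo=0 mid=0 hi=7
5=5: mid=1
5=5: mid=2
2<5: swap(0,2), lo=1 mid=3 ⇒ 2 5 5 5 4 4 4 4
5=5: mid=4
4<5: swap(1,4), lo=2 mid=5 ⇒ 2 4 5 5 5 4 4 4
4<5: swap(2,5), lo=3 mid=6 ⇒ 2 4 4 5 5 5 4 4
4<5: swap(3,6), lo=4 mid=7 ⇒ 2 4 4 4 5 5 5 4
4<5: swap(4,7), lo=5 mid=8 ⇒ 2 4 4 4 4 5 5 5
done. lo=5 hi=7; a=2 4 4 4 4 5 5 5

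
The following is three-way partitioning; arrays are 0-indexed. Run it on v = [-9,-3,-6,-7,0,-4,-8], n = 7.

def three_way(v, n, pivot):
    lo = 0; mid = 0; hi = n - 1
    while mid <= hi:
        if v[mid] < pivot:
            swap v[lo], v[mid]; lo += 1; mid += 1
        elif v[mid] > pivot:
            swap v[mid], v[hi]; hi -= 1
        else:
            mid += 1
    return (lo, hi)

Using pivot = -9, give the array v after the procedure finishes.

lo=0 mid=0 hi=6
-9=-9: mid=1
-3>-9: swap(1,6), hi=5 ⇒ [-9,-8,-6,-7,0,-4,-3]
-8>-9: swap(1,5), hi=4 ⇒ [-9,-4,-6,-7,0,-8,-3]
-4>-9: swap(1,4), hi=3 ⇒ [-9,0,-6,-7,-4,-8,-3]
0>-9: swap(1,3), hi=2 ⇒ [-9,-7,-6,0,-4,-8,-3]
-7>-9: swap(1,2), hi=1 ⇒ [-9,-6,-7,0,-4,-8,-3]
-6>-9: swap(1,1), hi=0 ⇒ [-9,-6,-7,0,-4,-8,-3]
done. lo=0 hi=0; v=[-9,-6,-7,0,-4,-8,-3]

[-9,-6,-7,0,-4,-8,-3]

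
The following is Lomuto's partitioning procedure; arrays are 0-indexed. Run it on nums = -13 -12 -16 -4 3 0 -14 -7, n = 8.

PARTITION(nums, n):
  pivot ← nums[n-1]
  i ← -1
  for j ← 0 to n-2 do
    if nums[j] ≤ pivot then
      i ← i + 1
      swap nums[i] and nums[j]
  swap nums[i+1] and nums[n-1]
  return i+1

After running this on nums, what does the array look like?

pivot = nums[7] = -7; i = -1
j=0: nums[0]=-13 ≤ -7 → i=0, swap nums[0],nums[0] (no change) → -13 -12 -16 -4 3 0 -14 -7
j=1: nums[1]=-12 ≤ -7 → i=1, swap nums[1],nums[1] (no change) → -13 -12 -16 -4 3 0 -14 -7
j=2: nums[2]=-16 ≤ -7 → i=2, swap nums[2],nums[2] (no change) → -13 -12 -16 -4 3 0 -14 -7
j=3: nums[3]=-4 > -7 → no swap
j=4: nums[4]=3 > -7 → no swap
j=5: nums[5]=0 > -7 → no swap
j=6: nums[6]=-14 ≤ -7 → i=3, swap nums[3],nums[6] → -13 -12 -16 -14 3 0 -4 -7
final swap nums[4],nums[7] → -13 -12 -16 -14 -7 0 -4 3; return 4

-13 -12 -16 -14 -7 0 -4 3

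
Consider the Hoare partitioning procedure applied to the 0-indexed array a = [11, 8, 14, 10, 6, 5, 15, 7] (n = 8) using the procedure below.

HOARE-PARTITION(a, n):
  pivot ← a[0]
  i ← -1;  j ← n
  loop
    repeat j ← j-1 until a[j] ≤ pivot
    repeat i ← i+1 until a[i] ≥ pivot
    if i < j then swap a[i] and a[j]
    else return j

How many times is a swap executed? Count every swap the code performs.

pivot = a[0] = 11; i = -1, j = 8
j→7 (a[7]=7≤11), i→0 (a[0]=11≥11); i<j, swap → [7, 8, 14, 10, 6, 5, 15, 11]
j→5 (a[5]=5≤11), i→2 (a[2]=14≥11); i<j, swap → [7, 8, 5, 10, 6, 14, 15, 11]
j→4, i→5; i≥j, return j=4. a = [7, 8, 5, 10, 6, 14, 15, 11]

2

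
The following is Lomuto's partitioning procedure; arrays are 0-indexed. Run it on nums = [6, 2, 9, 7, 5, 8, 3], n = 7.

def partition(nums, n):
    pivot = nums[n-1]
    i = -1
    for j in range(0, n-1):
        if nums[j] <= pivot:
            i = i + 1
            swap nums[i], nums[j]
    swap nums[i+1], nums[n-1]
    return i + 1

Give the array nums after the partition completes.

pivot=3, i=-1
j=0: 6>3, skip
j=1: 2≤3, i=0, swap(0,1) ⇒ [2, 6, 9, 7, 5, 8, 3]
j=2: 9>3, skip
j=3: 7>3, skip
j=4: 5>3, skip
j=5: 8>3, skip
swap(1,6) ⇒ [2, 3, 9, 7, 5, 8, 6]; return 1

[2, 3, 9, 7, 5, 8, 6]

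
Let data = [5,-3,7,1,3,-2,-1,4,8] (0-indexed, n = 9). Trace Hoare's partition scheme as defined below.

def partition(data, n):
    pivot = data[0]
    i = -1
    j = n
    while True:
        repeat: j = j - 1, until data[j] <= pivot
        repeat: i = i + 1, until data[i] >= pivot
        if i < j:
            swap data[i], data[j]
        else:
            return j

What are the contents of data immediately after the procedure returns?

pivot = data[0] = 5; i = -1, j = 9
j→7 (data[7]=4≤5), i→0 (data[0]=5≥5); i<j, swap → [4,-3,7,1,3,-2,-1,5,8]
j→6 (data[6]=-1≤5), i→2 (data[2]=7≥5); i<j, swap → [4,-3,-1,1,3,-2,7,5,8]
j→5, i→6; i≥j, return j=5. data = [4,-3,-1,1,3,-2,7,5,8]

[4,-3,-1,1,3,-2,7,5,8]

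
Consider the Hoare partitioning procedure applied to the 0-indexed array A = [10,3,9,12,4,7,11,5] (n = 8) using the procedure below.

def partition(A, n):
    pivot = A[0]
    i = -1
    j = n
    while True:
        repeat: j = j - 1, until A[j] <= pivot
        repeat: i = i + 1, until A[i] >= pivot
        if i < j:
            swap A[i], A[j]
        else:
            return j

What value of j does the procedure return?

4

pivot = A[0] = 10; i = -1, j = 8
j→7 (A[7]=5≤10), i→0 (A[0]=10≥10); i<j, swap → [5,3,9,12,4,7,11,10]
j→5 (A[5]=7≤10), i→3 (A[3]=12≥10); i<j, swap → [5,3,9,7,4,12,11,10]
j→4, i→5; i≥j, return j=4. A = [5,3,9,7,4,12,11,10]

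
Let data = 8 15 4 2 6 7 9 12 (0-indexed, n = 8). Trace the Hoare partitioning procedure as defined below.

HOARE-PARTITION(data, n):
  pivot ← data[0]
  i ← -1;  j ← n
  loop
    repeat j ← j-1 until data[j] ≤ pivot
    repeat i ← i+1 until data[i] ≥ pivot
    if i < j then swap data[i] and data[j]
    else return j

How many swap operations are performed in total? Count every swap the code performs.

pivot = data[0] = 8; i = -1, j = 8
j→5 (data[5]=7≤8), i→0 (data[0]=8≥8); i<j, swap → 7 15 4 2 6 8 9 12
j→4 (data[4]=6≤8), i→1 (data[1]=15≥8); i<j, swap → 7 6 4 2 15 8 9 12
j→3, i→4; i≥j, return j=3. data = 7 6 4 2 15 8 9 12

2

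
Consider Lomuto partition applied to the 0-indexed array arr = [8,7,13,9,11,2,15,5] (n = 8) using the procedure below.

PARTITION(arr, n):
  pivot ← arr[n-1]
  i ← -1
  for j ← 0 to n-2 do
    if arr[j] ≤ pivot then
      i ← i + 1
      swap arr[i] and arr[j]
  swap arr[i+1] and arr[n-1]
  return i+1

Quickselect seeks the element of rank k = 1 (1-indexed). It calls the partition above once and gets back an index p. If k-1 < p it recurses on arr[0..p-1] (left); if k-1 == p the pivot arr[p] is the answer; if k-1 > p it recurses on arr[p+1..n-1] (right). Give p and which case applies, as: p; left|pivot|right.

pivot=5, i=-1
j=0: 8>5, skip
j=1: 7>5, skip
j=2: 13>5, skip
j=3: 9>5, skip
j=4: 11>5, skip
j=5: 2≤5, i=0, swap(0,5) ⇒ [2,7,13,9,11,8,15,5]
j=6: 15>5, skip
swap(1,7) ⇒ [2,5,13,9,11,8,15,7]; return 1
p = 1; k-1 = 0 < 1 ⇒ left

1; left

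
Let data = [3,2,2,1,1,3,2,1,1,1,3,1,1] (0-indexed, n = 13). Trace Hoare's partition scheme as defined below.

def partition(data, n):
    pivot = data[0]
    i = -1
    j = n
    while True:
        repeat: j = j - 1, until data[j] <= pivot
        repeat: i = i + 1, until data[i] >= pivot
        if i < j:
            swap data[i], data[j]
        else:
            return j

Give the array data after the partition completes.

[1,2,2,1,1,1,2,1,1,1,3,3,3]

pivot = data[0] = 3; i = -1, j = 13
j→12 (data[12]=1≤3), i→0 (data[0]=3≥3); i<j, swap → [1,2,2,1,1,3,2,1,1,1,3,1,3]
j→11 (data[11]=1≤3), i→5 (data[5]=3≥3); i<j, swap → [1,2,2,1,1,1,2,1,1,1,3,3,3]
j→10, i→10; i≥j, return j=10. data = [1,2,2,1,1,1,2,1,1,1,3,3,3]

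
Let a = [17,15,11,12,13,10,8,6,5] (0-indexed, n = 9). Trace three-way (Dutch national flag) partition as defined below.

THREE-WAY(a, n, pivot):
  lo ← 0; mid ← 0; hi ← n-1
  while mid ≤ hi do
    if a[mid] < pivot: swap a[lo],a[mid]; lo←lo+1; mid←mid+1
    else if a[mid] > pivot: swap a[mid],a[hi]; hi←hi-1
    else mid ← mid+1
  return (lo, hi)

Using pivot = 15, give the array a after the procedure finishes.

lo=0 mid=0 hi=8
17>15: swap(0,8), hi=7 ⇒ [5,15,11,12,13,10,8,6,17]
5<15: swap(0,0), lo=1 mid=1 ⇒ [5,15,11,12,13,10,8,6,17]
15=15: mid=2
11<15: swap(1,2), lo=2 mid=3 ⇒ [5,11,15,12,13,10,8,6,17]
12<15: swap(2,3), lo=3 mid=4 ⇒ [5,11,12,15,13,10,8,6,17]
13<15: swap(3,4), lo=4 mid=5 ⇒ [5,11,12,13,15,10,8,6,17]
10<15: swap(4,5), lo=5 mid=6 ⇒ [5,11,12,13,10,15,8,6,17]
8<15: swap(5,6), lo=6 mid=7 ⇒ [5,11,12,13,10,8,15,6,17]
6<15: swap(6,7), lo=7 mid=8 ⇒ [5,11,12,13,10,8,6,15,17]
done. lo=7 hi=7; a=[5,11,12,13,10,8,6,15,17]

[5,11,12,13,10,8,6,15,17]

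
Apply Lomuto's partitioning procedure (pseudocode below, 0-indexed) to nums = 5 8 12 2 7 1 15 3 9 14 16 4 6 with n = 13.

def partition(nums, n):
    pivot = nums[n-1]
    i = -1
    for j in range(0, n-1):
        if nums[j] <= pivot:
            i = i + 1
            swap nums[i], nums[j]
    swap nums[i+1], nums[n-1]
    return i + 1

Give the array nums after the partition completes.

pivot = nums[12] = 6; i = -1
j=0: nums[0]=5 ≤ 6 → i=0, swap nums[0],nums[0] (no change) → 5 8 12 2 7 1 15 3 9 14 16 4 6
j=1: nums[1]=8 > 6 → no swap
j=2: nums[2]=12 > 6 → no swap
j=3: nums[3]=2 ≤ 6 → i=1, swap nums[1],nums[3] → 5 2 12 8 7 1 15 3 9 14 16 4 6
j=4: nums[4]=7 > 6 → no swap
j=5: nums[5]=1 ≤ 6 → i=2, swap nums[2],nums[5] → 5 2 1 8 7 12 15 3 9 14 16 4 6
j=6: nums[6]=15 > 6 → no swap
j=7: nums[7]=3 ≤ 6 → i=3, swap nums[3],nums[7] → 5 2 1 3 7 12 15 8 9 14 16 4 6
j=8: nums[8]=9 > 6 → no swap
j=9: nums[9]=14 > 6 → no swap
j=10: nums[10]=16 > 6 → no swap
j=11: nums[11]=4 ≤ 6 → i=4, swap nums[4],nums[11] → 5 2 1 3 4 12 15 8 9 14 16 7 6
final swap nums[5],nums[12] → 5 2 1 3 4 6 15 8 9 14 16 7 12; return 5

5 2 1 3 4 6 15 8 9 14 16 7 12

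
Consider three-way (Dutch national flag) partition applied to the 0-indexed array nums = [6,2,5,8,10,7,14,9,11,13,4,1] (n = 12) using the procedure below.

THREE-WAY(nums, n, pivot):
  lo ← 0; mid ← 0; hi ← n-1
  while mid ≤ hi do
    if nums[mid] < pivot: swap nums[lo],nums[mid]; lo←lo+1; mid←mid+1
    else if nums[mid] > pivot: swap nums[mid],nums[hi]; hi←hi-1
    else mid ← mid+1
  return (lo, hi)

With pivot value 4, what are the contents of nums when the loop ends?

[1,2,4,10,7,14,9,11,13,8,5,6]

pivot = 4; lo=0, mid=0, hi=11
nums[mid]=6>4: swap nums[0],nums[11]; hi=10 → [1,2,5,8,10,7,14,9,11,13,4,6]
nums[mid]=1<4: swap nums[0],nums[0]; lo=1,mid=1 → [1,2,5,8,10,7,14,9,11,13,4,6]
nums[mid]=2<4: swap nums[1],nums[1]; lo=2,mid=2 → [1,2,5,8,10,7,14,9,11,13,4,6]
nums[mid]=5>4: swap nums[2],nums[10]; hi=9 → [1,2,4,8,10,7,14,9,11,13,5,6]
nums[mid]=4=4: mid=3
nums[mid]=8>4: swap nums[3],nums[9]; hi=8 → [1,2,4,13,10,7,14,9,11,8,5,6]
nums[mid]=13>4: swap nums[3],nums[8]; hi=7 → [1,2,4,11,10,7,14,9,13,8,5,6]
nums[mid]=11>4: swap nums[3],nums[7]; hi=6 → [1,2,4,9,10,7,14,11,13,8,5,6]
nums[mid]=9>4: swap nums[3],nums[6]; hi=5 → [1,2,4,14,10,7,9,11,13,8,5,6]
nums[mid]=14>4: swap nums[3],nums[5]; hi=4 → [1,2,4,7,10,14,9,11,13,8,5,6]
nums[mid]=7>4: swap nums[3],nums[4]; hi=3 → [1,2,4,10,7,14,9,11,13,8,5,6]
nums[mid]=10>4: swap nums[3],nums[3]; hi=2 → [1,2,4,10,7,14,9,11,13,8,5,6]
end: lo=2, hi=2; nums = [1,2,4,10,7,14,9,11,13,8,5,6]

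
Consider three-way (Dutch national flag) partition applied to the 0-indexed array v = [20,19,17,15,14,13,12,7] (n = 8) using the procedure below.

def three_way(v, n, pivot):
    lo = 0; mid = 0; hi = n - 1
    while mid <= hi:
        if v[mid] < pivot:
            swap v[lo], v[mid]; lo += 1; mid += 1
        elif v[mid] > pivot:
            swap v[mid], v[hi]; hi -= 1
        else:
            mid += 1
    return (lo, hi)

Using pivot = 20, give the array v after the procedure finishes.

pivot = 20; lo=0, mid=0, hi=7
v[mid]=20=20: mid=1
v[mid]=19<20: swap v[0],v[1]; lo=1,mid=2 → [19,20,17,15,14,13,12,7]
v[mid]=17<20: swap v[1],v[2]; lo=2,mid=3 → [19,17,20,15,14,13,12,7]
v[mid]=15<20: swap v[2],v[3]; lo=3,mid=4 → [19,17,15,20,14,13,12,7]
v[mid]=14<20: swap v[3],v[4]; lo=4,mid=5 → [19,17,15,14,20,13,12,7]
v[mid]=13<20: swap v[4],v[5]; lo=5,mid=6 → [19,17,15,14,13,20,12,7]
v[mid]=12<20: swap v[5],v[6]; lo=6,mid=7 → [19,17,15,14,13,12,20,7]
v[mid]=7<20: swap v[6],v[7]; lo=7,mid=8 → [19,17,15,14,13,12,7,20]
end: lo=7, hi=7; v = [19,17,15,14,13,12,7,20]

[19,17,15,14,13,12,7,20]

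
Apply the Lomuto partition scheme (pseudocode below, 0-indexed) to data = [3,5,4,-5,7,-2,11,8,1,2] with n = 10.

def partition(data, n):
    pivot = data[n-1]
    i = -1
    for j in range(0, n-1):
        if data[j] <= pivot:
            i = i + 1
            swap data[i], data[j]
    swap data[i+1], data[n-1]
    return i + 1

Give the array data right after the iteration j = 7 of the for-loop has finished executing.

[-5,-2,4,3,7,5,11,8,1,2]

pivot = data[9] = 2; i = -1
j=0: data[0]=3 > 2 → no swap
j=1: data[1]=5 > 2 → no swap
j=2: data[2]=4 > 2 → no swap
j=3: data[3]=-5 ≤ 2 → i=0, swap data[0],data[3] → [-5,5,4,3,7,-2,11,8,1,2]
j=4: data[4]=7 > 2 → no swap
j=5: data[5]=-2 ≤ 2 → i=1, swap data[1],data[5] → [-5,-2,4,3,7,5,11,8,1,2]
j=6: data[6]=11 > 2 → no swap
j=7: data[7]=8 > 2 → no swap
(after j=7) data = [-5,-2,4,3,7,5,11,8,1,2]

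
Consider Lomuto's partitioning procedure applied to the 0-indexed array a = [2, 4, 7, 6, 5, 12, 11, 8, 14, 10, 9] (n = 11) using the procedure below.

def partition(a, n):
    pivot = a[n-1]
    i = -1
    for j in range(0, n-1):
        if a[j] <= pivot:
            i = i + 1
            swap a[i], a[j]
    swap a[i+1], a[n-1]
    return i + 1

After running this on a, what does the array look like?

[2, 4, 7, 6, 5, 8, 9, 12, 14, 10, 11]

pivot=9, i=-1
j=0: 2≤9, i=0, swap(0,0) ⇒ [2, 4, 7, 6, 5, 12, 11, 8, 14, 10, 9]
j=1: 4≤9, i=1, swap(1,1) ⇒ [2, 4, 7, 6, 5, 12, 11, 8, 14, 10, 9]
j=2: 7≤9, i=2, swap(2,2) ⇒ [2, 4, 7, 6, 5, 12, 11, 8, 14, 10, 9]
j=3: 6≤9, i=3, swap(3,3) ⇒ [2, 4, 7, 6, 5, 12, 11, 8, 14, 10, 9]
j=4: 5≤9, i=4, swap(4,4) ⇒ [2, 4, 7, 6, 5, 12, 11, 8, 14, 10, 9]
j=5: 12>9, skip
j=6: 11>9, skip
j=7: 8≤9, i=5, swap(5,7) ⇒ [2, 4, 7, 6, 5, 8, 11, 12, 14, 10, 9]
j=8: 14>9, skip
j=9: 10>9, skip
swap(6,10) ⇒ [2, 4, 7, 6, 5, 8, 9, 12, 14, 10, 11]; return 6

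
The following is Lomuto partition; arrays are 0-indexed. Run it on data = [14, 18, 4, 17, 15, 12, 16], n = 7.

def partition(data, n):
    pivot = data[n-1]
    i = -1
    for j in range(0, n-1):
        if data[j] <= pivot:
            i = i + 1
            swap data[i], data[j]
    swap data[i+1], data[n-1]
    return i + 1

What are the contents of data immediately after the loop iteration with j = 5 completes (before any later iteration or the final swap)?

[14, 4, 15, 12, 18, 17, 16]

pivot=16, i=-1
j=0: 14≤16, i=0, swap(0,0) ⇒ [14, 18, 4, 17, 15, 12, 16]
j=1: 18>16, skip
j=2: 4≤16, i=1, swap(1,2) ⇒ [14, 4, 18, 17, 15, 12, 16]
j=3: 17>16, skip
j=4: 15≤16, i=2, swap(2,4) ⇒ [14, 4, 15, 17, 18, 12, 16]
j=5: 12≤16, i=3, swap(3,5) ⇒ [14, 4, 15, 12, 18, 17, 16]
(after j=5) data = [14, 4, 15, 12, 18, 17, 16]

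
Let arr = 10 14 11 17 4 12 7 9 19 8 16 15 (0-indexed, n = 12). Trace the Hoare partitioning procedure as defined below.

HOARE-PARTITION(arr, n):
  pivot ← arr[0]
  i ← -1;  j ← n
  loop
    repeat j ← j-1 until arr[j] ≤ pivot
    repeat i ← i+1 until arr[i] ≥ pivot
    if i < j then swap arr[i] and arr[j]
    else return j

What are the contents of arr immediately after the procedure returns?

pivot=10
j stops at 9 (8), i stops at 0 (10); swap ⇒ 8 14 11 17 4 12 7 9 19 10 16 15
j stops at 7 (9), i stops at 1 (14); swap ⇒ 8 9 11 17 4 12 7 14 19 10 16 15
j stops at 6 (7), i stops at 2 (11); swap ⇒ 8 9 7 17 4 12 11 14 19 10 16 15
j stops at 4 (4), i stops at 3 (17); swap ⇒ 8 9 7 4 17 12 11 14 19 10 16 15
j stops at 3, i stops at 4; i≥j ⇒ return 3. arr=8 9 7 4 17 12 11 14 19 10 16 15

8 9 7 4 17 12 11 14 19 10 16 15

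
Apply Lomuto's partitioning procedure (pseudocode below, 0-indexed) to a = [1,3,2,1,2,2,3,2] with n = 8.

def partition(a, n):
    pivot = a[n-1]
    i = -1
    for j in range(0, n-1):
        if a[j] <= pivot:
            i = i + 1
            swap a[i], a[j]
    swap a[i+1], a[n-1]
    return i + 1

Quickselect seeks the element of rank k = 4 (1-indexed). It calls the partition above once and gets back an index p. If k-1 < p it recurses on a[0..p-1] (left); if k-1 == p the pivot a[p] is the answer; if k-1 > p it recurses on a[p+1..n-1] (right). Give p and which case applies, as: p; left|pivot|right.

5; left

pivot=2, i=-1
j=0: 1≤2, i=0, swap(0,0) ⇒ [1,3,2,1,2,2,3,2]
j=1: 3>2, skip
j=2: 2≤2, i=1, swap(1,2) ⇒ [1,2,3,1,2,2,3,2]
j=3: 1≤2, i=2, swap(2,3) ⇒ [1,2,1,3,2,2,3,2]
j=4: 2≤2, i=3, swap(3,4) ⇒ [1,2,1,2,3,2,3,2]
j=5: 2≤2, i=4, swap(4,5) ⇒ [1,2,1,2,2,3,3,2]
j=6: 3>2, skip
swap(5,7) ⇒ [1,2,1,2,2,2,3,3]; return 5
p = 5; k-1 = 3 < 5 ⇒ left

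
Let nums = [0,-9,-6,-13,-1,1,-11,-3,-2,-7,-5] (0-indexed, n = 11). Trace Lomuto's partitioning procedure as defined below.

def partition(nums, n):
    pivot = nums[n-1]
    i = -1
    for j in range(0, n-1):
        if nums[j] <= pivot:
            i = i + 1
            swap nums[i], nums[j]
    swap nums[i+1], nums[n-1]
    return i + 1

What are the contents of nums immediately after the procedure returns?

[-9,-6,-13,-11,-7,-5,0,-3,-2,-1,1]

pivot=-5, i=-1
j=0: 0>-5, skip
j=1: -9≤-5, i=0, swap(0,1) ⇒ [-9,0,-6,-13,-1,1,-11,-3,-2,-7,-5]
j=2: -6≤-5, i=1, swap(1,2) ⇒ [-9,-6,0,-13,-1,1,-11,-3,-2,-7,-5]
j=3: -13≤-5, i=2, swap(2,3) ⇒ [-9,-6,-13,0,-1,1,-11,-3,-2,-7,-5]
j=4: -1>-5, skip
j=5: 1>-5, skip
j=6: -11≤-5, i=3, swap(3,6) ⇒ [-9,-6,-13,-11,-1,1,0,-3,-2,-7,-5]
j=7: -3>-5, skip
j=8: -2>-5, skip
j=9: -7≤-5, i=4, swap(4,9) ⇒ [-9,-6,-13,-11,-7,1,0,-3,-2,-1,-5]
swap(5,10) ⇒ [-9,-6,-13,-11,-7,-5,0,-3,-2,-1,1]; return 5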